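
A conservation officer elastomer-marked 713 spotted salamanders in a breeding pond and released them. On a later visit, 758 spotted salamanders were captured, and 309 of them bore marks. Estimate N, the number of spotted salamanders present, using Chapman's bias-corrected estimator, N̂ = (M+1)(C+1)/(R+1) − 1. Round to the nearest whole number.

N̂ = (713+1)(758+1)/(309+1) − 1 = 714·759/310 − 1
= 541926/310 − 1 ≈ 1748.1 − 1 ≈ 1747.1 → 1747

N ≈ 1747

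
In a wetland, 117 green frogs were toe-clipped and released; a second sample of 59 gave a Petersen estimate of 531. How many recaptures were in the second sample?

From N = M·C/R: R = M·C / N = 117·59 / 531 = 6903 / 531 = 13.

R = 13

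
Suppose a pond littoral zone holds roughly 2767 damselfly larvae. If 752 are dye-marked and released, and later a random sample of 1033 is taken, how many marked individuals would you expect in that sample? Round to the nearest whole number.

The marked fraction of the population is 752/2767, so in a sample of 1033 expect C·(M/N) marked.
E[R] = 752 × 1033 / 2767 = 776816 / 2767 ≈ 280.7 → 281

expected recaptures ≈ 281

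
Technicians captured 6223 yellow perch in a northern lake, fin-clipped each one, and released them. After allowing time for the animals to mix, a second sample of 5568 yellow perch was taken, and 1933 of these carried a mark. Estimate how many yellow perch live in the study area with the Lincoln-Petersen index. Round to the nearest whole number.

The marked fraction in the recapture sample should equal the marked fraction in the population: 1933/5568 = 6223/N.
N = (6223 × 5568) / 1933 = 34649664 / 1933 ≈ 17925.3 → 17925

N ≈ 17,925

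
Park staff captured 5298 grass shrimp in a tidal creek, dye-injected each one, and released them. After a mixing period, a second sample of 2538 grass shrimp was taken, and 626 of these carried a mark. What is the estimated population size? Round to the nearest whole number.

N ≈ 21,480

N = (5298 × 2538) / 626 = 13446324 / 626 ≈ 21479.8 → 21480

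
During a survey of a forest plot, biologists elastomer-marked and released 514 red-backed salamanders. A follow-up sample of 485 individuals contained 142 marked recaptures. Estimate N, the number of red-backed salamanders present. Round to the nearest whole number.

The marked fraction in the recapture sample should equal the marked fraction in the population: 142/485 = 514/N.
N = (514 × 485) / 142 = 249290 / 142 ≈ 1755.6 → 1756

N ≈ 1756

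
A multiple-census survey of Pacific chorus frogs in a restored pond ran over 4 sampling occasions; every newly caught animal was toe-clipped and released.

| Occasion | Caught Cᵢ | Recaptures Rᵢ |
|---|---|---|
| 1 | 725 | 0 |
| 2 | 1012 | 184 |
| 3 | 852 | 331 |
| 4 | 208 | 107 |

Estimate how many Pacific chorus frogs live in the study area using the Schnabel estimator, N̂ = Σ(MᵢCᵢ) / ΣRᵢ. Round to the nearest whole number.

N ≈ 4000

Marked at large before each occasion: Mᵢ = Σⱼ<ᵢ (Cⱼ − Rⱼ) → M1=0, M2=725, M3=1553, M4=2074
Σ MᵢCᵢ = 0·725 + 725·1012 + 1553·852 + 2074·208 = 0 + 733700 + 1323156 + 431392 = 2488248
Σ Rᵢ = 0 + 184 + 331 + 107 = 622
N̂ = 2488248 / 622 ≈ 4000.4 → 4000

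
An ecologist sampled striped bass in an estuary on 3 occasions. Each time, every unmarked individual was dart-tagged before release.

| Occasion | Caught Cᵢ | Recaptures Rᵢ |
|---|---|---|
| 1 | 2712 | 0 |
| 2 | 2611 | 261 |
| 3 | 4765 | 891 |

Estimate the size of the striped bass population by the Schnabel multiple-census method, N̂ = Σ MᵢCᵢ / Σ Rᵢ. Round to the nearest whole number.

N ≈ 27,085

Marked at large before each occasion: Mᵢ = Σⱼ<ᵢ (Cⱼ − Rⱼ) → M1=0, M2=2712, M3=5062
Σ MᵢCᵢ = 0·2712 + 2712·2611 + 5062·4765 = 0 + 7081032 + 24120430 = 31201462
Σ Rᵢ = 0 + 261 + 891 = 1152
N̂ = 31201462 / 1152 ≈ 27084.6 → 27085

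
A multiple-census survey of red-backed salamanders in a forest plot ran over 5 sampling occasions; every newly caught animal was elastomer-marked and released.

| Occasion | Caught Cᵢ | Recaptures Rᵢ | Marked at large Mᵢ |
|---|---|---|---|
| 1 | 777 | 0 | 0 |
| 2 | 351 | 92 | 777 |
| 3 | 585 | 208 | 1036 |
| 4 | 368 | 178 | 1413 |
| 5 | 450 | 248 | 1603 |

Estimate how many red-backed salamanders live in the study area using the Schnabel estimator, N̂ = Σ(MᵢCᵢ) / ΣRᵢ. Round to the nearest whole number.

N ≈ 2920

Σ MᵢCᵢ = 0·777 + 777·351 + 1036·585 + 1413·368 + 1603·450 = 0 + 272727 + 606060 + 519984 + 721350 = 2120121
Σ Rᵢ = 0 + 92 + 208 + 178 + 248 = 726
N̂ = 2120121 / 726 ≈ 2920.3 → 2920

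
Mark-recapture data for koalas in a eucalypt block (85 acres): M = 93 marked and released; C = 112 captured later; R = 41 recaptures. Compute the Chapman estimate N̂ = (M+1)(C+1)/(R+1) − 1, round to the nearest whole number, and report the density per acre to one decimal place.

density ≈ 3.0 koalas per acre

N̂ = 94·113/42 − 1 = 10622/42 − 1 ≈ 251.9 → 252
Density = N̂ / area = 252 / 85 ≈ 2.96 → 3.0 per acre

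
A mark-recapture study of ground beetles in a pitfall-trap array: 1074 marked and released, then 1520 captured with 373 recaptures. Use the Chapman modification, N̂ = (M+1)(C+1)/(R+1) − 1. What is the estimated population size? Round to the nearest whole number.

N̂ = (1074+1)(1520+1)/(373+1) − 1 = 1075·1521/374 − 1
= 1635075/374 − 1 ≈ 4371.9 − 1 ≈ 4370.9 → 4371

N ≈ 4371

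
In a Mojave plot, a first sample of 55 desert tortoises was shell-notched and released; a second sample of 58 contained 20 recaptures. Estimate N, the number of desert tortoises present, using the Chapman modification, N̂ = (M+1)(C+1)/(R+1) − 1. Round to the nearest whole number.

N̂ = (55+1)(58+1)/(20+1) − 1 = 56·59/21 − 1
= 3304/21 − 1 ≈ 157.3 − 1 ≈ 156.3 → 156

N ≈ 156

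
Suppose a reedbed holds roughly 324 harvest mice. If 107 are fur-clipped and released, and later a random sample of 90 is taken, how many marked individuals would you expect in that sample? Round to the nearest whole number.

The marked fraction of the population is 107/324, so in a sample of 90 expect C·(M/N) marked.
E[R] = 107 × 90 / 324 = 9630 / 324 ≈ 29.7 → 30

expected recaptures ≈ 30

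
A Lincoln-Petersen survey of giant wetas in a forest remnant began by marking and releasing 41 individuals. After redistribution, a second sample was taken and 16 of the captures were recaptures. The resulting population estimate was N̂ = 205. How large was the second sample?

From N = M·C/R: C = N·R / M = 205·16 / 41 = 3280 / 41 = 80.

C = 80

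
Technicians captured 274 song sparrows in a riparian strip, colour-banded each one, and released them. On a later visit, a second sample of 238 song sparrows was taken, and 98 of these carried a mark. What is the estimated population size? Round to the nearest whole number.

Lincoln-Petersen assumes M/N = R/C, so N = M·C / R.
N = (274 × 238) / 98 = 65212 / 98 ≈ 665.4 → 665

N ≈ 665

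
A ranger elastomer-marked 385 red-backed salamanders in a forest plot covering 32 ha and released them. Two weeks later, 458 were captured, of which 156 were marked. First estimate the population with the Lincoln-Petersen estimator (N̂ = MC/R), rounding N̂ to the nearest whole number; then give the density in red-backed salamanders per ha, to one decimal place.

density ≈ 35.3 red-backed salamanders per ha

N̂ = 385·458/156 = 176330/156 ≈ 1130.3 → 1130
Density = N̂ / area = 1130 / 32 ≈ 35.31 → 35.3 per ha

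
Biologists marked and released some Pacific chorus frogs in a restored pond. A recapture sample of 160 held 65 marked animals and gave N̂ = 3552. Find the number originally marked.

From N = M·C/R: M = N·R / C = 3552·65 / 160 = 230880 / 160 = 1443.

M = 1443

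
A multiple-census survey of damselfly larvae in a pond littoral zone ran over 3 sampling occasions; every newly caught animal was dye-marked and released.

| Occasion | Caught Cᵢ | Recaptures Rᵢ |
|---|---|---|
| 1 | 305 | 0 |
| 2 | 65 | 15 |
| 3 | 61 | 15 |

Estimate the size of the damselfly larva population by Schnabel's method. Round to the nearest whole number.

Marked at large before each occasion: Mᵢ = Σⱼ<ᵢ (Cⱼ − Rⱼ) → M1=0, M2=305, M3=355
Σ MᵢCᵢ = 0·305 + 305·65 + 355·61 = 0 + 19825 + 21655 = 41480
Σ Rᵢ = 0 + 15 + 15 = 30
N̂ = 41480 / 30 ≈ 1382.7 → 1383

N ≈ 1383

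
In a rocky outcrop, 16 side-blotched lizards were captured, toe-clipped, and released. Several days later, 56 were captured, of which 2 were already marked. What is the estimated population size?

Lincoln-Petersen assumes M/N = R/C, so N = M·C / R.
N = (16 × 56) / 2 = 896 / 2 = 448

N = 448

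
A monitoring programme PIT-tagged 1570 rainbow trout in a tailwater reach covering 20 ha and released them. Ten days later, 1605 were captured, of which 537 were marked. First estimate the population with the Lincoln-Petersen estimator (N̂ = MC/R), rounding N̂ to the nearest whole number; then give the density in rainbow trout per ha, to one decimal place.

density ≈ 234.6 rainbow trout per ha

N̂ = 1570·1605/537 = 2519850/537 ≈ 4692.46 → 4692
Density = N̂ / area = 4692 / 20 ≈ 234.60 → 234.6 per ha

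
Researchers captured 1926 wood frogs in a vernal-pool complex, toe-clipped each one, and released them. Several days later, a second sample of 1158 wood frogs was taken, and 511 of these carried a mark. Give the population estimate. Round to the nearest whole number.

N ≈ 4365

If marked individuals mix randomly, R/C ≈ M/N, giving N ≈ M·C/R.
N = (1926 × 1158) / 511 = 2230308 / 511 ≈ 4364.6 → 4365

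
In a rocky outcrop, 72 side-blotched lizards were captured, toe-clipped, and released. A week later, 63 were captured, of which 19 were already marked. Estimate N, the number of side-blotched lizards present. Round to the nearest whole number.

N = (72 × 63) / 19 = 4536 / 19 ≈ 238.7 → 239

N ≈ 239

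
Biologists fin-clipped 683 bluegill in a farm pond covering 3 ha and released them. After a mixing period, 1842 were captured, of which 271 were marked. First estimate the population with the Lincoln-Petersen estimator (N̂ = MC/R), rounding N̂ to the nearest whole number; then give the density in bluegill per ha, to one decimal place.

density ≈ 1547.3 bluegill per ha

N̂ = 683·1842/271 = 1258086/271 ≈ 4642.4 → 4642
Density = N̂ / area = 4642 / 3 ≈ 1547.33 → 1547.3 per ha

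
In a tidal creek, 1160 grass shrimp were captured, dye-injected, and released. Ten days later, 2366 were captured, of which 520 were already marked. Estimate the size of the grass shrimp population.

Lincoln-Petersen assumes M/N = R/C, so N = M·C / R.
N = (1160 × 2366) / 520 = 2744560 / 520 = 5278

N = 5278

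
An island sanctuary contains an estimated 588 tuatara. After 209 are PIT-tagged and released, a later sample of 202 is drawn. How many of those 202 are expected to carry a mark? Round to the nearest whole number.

The marked fraction of the population is 209/588, so in a sample of 202 expect C·(M/N) marked.
E[R] = 209 × 202 / 588 = 42218 / 588 ≈ 71.8 → 72

expected recaptures ≈ 72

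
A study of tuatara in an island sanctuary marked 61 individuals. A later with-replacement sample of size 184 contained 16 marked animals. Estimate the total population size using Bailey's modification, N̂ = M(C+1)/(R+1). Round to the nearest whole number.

N ≈ 664

N̂ = 61·(184+1)/(16+1) = 61·185/17 = 11285/17 ≈ 663.8 → 664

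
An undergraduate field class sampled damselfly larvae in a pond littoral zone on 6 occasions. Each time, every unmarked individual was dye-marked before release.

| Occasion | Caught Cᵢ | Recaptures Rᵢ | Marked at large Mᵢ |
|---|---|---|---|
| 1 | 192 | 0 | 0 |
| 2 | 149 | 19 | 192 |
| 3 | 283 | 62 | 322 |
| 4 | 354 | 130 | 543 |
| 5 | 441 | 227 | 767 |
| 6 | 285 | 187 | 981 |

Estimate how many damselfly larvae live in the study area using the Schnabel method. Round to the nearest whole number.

N ≈ 1488

Σ MᵢCᵢ = 0·192 + 192·149 + 322·283 + 543·354 + 767·441 + 981·285 = 0 + 28608 + 91126 + 192222 + 338247 + 279585 = 929788
Σ Rᵢ = 0 + 19 + 62 + 130 + 227 + 187 = 625
N̂ = 929788 / 625 ≈ 1487.7 → 1488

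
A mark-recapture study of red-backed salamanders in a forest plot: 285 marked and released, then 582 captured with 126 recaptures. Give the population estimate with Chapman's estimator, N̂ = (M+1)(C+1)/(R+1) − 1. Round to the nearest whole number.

N ≈ 1312

N̂ = (285+1)(582+1)/(126+1) − 1 = 286·583/127 − 1
= 166738/127 − 1 ≈ 1312.9 − 1 ≈ 1311.9 → 1312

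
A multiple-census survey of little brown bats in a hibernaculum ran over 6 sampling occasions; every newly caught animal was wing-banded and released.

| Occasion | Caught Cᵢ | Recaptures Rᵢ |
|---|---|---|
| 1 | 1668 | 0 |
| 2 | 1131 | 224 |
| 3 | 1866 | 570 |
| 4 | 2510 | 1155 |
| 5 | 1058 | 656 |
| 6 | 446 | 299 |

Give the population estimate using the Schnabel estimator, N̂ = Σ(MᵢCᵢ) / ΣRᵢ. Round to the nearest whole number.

N ≈ 8418

Marked at large before each occasion: Mᵢ = Σⱼ<ᵢ (Cⱼ − Rⱼ) → M1=0, M2=1668, M3=2575, M4=3871, M5=5226, M6=5628
Σ MᵢCᵢ = 0·1668 + 1668·1131 + 2575·1866 + 3871·2510 + 5226·1058 + 5628·446 = 0 + 1886508 + 4804950 + 9716210 + 5529108 + 2510088 = 24446864
Σ Rᵢ = 0 + 224 + 570 + 1155 + 656 + 299 = 2904
N̂ = 24446864 / 2904 ≈ 8418.3 → 8418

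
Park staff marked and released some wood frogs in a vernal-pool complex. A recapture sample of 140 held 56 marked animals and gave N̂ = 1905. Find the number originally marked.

M = 762

From N = M·C/R: M = N·R / C = 1905·56 / 140 = 106680 / 140 = 762.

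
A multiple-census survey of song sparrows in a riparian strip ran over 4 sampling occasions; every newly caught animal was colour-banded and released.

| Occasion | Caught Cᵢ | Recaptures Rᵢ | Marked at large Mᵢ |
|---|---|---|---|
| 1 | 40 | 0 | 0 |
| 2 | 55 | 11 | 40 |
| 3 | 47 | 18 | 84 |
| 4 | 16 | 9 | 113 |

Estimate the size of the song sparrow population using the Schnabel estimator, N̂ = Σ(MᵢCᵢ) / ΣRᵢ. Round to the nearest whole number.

Σ MᵢCᵢ = 0·40 + 40·55 + 84·47 + 113·16 = 0 + 2200 + 3948 + 1808 = 7956
Σ Rᵢ = 0 + 11 + 18 + 9 = 38
N̂ = 7956 / 38 ≈ 209.4 → 209

N ≈ 209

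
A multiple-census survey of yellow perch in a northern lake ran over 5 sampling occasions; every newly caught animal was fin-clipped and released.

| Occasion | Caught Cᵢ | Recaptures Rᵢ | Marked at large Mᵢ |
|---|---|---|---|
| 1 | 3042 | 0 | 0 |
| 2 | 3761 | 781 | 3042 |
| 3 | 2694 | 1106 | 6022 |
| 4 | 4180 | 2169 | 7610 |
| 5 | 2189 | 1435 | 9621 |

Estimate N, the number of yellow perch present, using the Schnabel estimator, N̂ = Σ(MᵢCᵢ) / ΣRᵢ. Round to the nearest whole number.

N ≈ 14,667

Σ MᵢCᵢ = 0·3042 + 3042·3761 + 6022·2694 + 7610·4180 + 9621·2189 = 0 + 11440962 + 16223268 + 31809800 + 21060369 = 80534399
Σ Rᵢ = 0 + 781 + 1106 + 2169 + 1435 = 5491
N̂ = 80534399 / 5491 ≈ 14666.6 → 14667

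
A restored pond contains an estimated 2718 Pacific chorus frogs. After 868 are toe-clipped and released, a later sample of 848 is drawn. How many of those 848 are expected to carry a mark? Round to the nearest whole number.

The marked fraction of the population is 868/2718, so in a sample of 848 expect C·(M/N) marked.
E[R] = 868 × 848 / 2718 = 736064 / 2718 ≈ 270.8 → 271

expected recaptures ≈ 271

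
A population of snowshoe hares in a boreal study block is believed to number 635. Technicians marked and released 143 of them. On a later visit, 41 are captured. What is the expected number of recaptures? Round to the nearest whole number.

Expected recaptures E[R] = M·C / N.
E[R] = 143 × 41 / 635 = 5863 / 635 ≈ 9.2 → 9

expected recaptures ≈ 9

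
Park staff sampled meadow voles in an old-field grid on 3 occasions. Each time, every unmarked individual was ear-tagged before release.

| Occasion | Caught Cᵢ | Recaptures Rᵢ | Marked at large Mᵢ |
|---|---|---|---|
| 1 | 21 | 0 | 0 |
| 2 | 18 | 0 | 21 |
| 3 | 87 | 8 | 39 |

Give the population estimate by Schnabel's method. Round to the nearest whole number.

N ≈ 471

Σ MᵢCᵢ = 0·21 + 21·18 + 39·87 = 0 + 378 + 3393 = 3771
Σ Rᵢ = 0 + 0 + 8 = 8
N̂ = 3771 / 8 ≈ 471.4 → 471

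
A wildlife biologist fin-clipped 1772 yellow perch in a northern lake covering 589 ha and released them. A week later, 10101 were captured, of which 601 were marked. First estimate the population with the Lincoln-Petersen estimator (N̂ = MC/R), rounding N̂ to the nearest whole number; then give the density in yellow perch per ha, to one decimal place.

density ≈ 50.6 yellow perch per ha

N̂ = 1772·10101/601 = 17898972/601 ≈ 29782.0 → 29782
Density = N̂ / area = 29782 / 589 ≈ 50.56 → 50.6 per ha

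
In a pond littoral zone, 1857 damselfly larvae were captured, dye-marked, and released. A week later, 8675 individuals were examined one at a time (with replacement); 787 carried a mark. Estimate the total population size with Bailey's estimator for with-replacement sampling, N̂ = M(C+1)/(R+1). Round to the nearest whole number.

N̂ = 1857·(8675+1)/(787+1) = 1857·8676/788 = 16111332/788 ≈ 20445.9 → 20446

N ≈ 20,446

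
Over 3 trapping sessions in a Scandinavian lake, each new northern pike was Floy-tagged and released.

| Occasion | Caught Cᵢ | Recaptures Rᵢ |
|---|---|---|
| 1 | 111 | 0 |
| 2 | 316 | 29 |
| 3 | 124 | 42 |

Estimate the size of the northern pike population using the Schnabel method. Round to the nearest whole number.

N ≈ 1189

Marked at large before each occasion: Mᵢ = Σⱼ<ᵢ (Cⱼ − Rⱼ) → M1=0, M2=111, M3=398
Σ MᵢCᵢ = 0·111 + 111·316 + 398·124 = 0 + 35076 + 49352 = 84428
Σ Rᵢ = 0 + 29 + 42 = 71
N̂ = 84428 / 71 ≈ 1189.1 → 1189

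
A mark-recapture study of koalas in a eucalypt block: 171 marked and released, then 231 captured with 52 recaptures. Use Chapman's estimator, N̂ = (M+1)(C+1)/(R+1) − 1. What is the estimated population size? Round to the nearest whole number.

N̂ = (171+1)(231+1)/(52+1) − 1 = 172·232/53 − 1
= 39904/53 − 1 ≈ 752.9 − 1 ≈ 751.9 → 752

N ≈ 752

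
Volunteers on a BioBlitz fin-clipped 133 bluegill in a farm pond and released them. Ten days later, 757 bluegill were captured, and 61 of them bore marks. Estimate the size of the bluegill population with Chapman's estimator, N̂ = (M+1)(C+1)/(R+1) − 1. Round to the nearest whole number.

N̂ = (133+1)(757+1)/(61+1) − 1 = 134·758/62 − 1
= 101572/62 − 1 ≈ 1638.3 − 1 ≈ 1637.3 → 1637

N ≈ 1637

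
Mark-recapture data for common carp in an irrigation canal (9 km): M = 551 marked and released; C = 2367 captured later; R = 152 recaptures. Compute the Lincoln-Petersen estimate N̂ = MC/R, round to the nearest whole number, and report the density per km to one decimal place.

N̂ = 551·2367/152 = 1304217/152 ≈ 8580.4 → 8580
Density = N̂ / area = 8580 / 9 ≈ 953.33 → 953.3 per km

density ≈ 953.3 common carp per km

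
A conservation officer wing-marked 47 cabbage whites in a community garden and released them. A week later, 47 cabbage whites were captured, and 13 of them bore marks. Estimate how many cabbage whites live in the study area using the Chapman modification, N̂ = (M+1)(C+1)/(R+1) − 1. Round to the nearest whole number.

N̂ = (47+1)(47+1)/(13+1) − 1 = 48·48/14 − 1
= 2304/14 − 1 ≈ 164.6 − 1 ≈ 163.6 → 164

N ≈ 164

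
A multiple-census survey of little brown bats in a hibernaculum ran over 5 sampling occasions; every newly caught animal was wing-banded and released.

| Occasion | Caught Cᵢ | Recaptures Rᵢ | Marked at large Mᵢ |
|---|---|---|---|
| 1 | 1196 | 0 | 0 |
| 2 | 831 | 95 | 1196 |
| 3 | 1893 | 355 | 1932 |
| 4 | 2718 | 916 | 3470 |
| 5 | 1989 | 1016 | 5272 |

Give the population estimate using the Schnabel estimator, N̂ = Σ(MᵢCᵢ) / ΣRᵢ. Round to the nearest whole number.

N ≈ 10,314

Σ MᵢCᵢ = 0·1196 + 1196·831 + 1932·1893 + 3470·2718 + 5272·1989 = 0 + 993876 + 3657276 + 9431460 + 10486008 = 24568620
Σ Rᵢ = 0 + 95 + 355 + 916 + 1016 = 2382
N̂ = 24568620 / 2382 ≈ 10314.3 → 10314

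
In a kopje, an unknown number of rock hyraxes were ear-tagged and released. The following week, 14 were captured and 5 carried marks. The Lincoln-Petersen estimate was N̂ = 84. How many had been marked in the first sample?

From N = M·C/R: M = N·R / C = 84·5 / 14 = 420 / 14 = 30.

M = 30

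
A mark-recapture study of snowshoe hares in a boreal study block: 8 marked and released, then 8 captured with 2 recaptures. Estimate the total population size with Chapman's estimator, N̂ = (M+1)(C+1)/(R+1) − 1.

N̂ = (8+1)(8+1)/(2+1) − 1 = 9·9/3 − 1
= 81/3 − 1 = 27 − 1 = 26

N = 26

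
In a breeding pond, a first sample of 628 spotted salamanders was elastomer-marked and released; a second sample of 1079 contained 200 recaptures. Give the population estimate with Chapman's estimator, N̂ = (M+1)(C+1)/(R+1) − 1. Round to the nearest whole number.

N ≈ 3379

N̂ = (628+1)(1079+1)/(200+1) − 1 = 629·1080/201 − 1
= 679320/201 − 1 ≈ 3379.7 − 1 ≈ 3378.7 → 3379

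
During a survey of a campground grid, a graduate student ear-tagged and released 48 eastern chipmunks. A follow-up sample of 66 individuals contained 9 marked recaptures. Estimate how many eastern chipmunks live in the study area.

N = 352

Lincoln-Petersen assumes M/N = R/C, so N = M·C / R.
N = (48 × 66) / 9 = 3168 / 9 = 352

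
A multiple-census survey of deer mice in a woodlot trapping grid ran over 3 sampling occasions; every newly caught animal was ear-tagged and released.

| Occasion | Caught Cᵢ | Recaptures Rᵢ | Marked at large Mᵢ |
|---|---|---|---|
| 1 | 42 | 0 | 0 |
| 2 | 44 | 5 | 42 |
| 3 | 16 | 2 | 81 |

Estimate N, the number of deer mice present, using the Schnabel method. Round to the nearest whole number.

Σ MᵢCᵢ = 0·42 + 42·44 + 81·16 = 0 + 1848 + 1296 = 3144
Σ Rᵢ = 0 + 5 + 2 = 7
N̂ = 3144 / 7 ≈ 449.1 → 449

N ≈ 449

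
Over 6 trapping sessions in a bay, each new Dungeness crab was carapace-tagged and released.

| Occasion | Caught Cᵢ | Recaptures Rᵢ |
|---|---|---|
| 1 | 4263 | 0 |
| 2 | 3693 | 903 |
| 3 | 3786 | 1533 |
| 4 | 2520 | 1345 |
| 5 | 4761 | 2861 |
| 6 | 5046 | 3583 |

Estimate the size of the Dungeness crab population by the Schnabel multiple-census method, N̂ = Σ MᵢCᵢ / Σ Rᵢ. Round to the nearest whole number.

Marked at large before each occasion: Mᵢ = Σⱼ<ᵢ (Cⱼ − Rⱼ) → M1=0, M2=4263, M3=7053, M4=9306, M5=10481, M6=12381
Σ MᵢCᵢ = 0·4263 + 4263·3693 + 7053·3786 + 9306·2520 + 10481·4761 + 12381·5046 = 0 + 15743259 + 26702658 + 23451120 + 49900041 + 62474526 = 178271604
Σ Rᵢ = 0 + 903 + 1533 + 1345 + 2861 + 3583 = 10225
N̂ = 178271604 / 10225 ≈ 17434.9 → 17435

N ≈ 17,435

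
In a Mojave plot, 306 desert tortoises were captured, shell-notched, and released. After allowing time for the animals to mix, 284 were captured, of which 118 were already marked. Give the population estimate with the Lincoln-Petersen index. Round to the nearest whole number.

Lincoln-Petersen assumes M/N = R/C, so N = M·C / R.
N = (306 × 284) / 118 = 86904 / 118 ≈ 736.47 → 736

N ≈ 736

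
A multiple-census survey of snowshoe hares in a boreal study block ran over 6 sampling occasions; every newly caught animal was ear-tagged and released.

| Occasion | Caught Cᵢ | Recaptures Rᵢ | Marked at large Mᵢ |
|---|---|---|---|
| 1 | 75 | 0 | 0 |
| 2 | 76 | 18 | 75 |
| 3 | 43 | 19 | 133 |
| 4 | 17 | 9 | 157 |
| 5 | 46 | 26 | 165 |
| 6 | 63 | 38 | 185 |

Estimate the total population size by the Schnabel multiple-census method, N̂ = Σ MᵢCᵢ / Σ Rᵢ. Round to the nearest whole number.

N ≈ 303

Σ MᵢCᵢ = 0·75 + 75·76 + 133·43 + 157·17 + 165·46 + 185·63 = 0 + 5700 + 5719 + 2669 + 7590 + 11655 = 33333
Σ Rᵢ = 0 + 18 + 19 + 9 + 26 + 38 = 110
N̂ = 33333 / 110 ≈ 303.0 → 303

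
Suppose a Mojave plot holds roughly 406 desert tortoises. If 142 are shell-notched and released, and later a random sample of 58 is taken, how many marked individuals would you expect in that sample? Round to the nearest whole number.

The marked fraction of the population is 142/406, so in a sample of 58 expect C·(M/N) marked.
E[R] = 142 × 58 / 406 = 8236 / 406 ≈ 20.3 → 20

expected recaptures ≈ 20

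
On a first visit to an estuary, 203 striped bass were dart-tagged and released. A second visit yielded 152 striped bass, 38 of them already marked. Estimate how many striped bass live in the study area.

N = 812

N = (203 × 152) / 38 = 30856 / 38 = 812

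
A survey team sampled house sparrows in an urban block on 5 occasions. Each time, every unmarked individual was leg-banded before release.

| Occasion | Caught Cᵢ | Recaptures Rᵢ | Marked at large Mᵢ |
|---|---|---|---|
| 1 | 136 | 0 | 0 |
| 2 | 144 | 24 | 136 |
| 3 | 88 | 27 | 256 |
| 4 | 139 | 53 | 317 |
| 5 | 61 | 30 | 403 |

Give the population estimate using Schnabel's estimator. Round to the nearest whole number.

N ≈ 827

Σ MᵢCᵢ = 0·136 + 136·144 + 256·88 + 317·139 + 403·61 = 0 + 19584 + 22528 + 44063 + 24583 = 110758
Σ Rᵢ = 0 + 24 + 27 + 53 + 30 = 134
N̂ = 110758 / 134 ≈ 826.6 → 827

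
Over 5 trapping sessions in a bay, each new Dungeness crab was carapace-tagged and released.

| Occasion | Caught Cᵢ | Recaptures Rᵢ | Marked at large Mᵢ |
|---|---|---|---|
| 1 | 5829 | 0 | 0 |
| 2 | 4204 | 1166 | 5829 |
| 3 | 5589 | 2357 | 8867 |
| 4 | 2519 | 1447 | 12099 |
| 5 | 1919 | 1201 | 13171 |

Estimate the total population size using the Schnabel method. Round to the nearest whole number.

Σ MᵢCᵢ = 0·5829 + 5829·4204 + 8867·5589 + 12099·2519 + 13171·1919 = 0 + 24505116 + 49557663 + 30477381 + 25275149 = 129815309
Σ Rᵢ = 0 + 1166 + 2357 + 1447 + 1201 = 6171
N̂ = 129815309 / 6171 ≈ 21036.3 → 21036

N ≈ 21,036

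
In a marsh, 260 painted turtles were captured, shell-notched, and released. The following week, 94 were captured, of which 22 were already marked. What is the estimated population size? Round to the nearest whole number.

N ≈ 1111

N = (260 × 94) / 22 = 24440 / 22 ≈ 1110.9 → 1111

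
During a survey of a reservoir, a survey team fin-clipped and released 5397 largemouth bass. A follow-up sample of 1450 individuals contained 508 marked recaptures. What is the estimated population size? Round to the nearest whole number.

N = (5397 × 1450) / 508 = 7825650 / 508 ≈ 15404.8 → 15405

N ≈ 15,405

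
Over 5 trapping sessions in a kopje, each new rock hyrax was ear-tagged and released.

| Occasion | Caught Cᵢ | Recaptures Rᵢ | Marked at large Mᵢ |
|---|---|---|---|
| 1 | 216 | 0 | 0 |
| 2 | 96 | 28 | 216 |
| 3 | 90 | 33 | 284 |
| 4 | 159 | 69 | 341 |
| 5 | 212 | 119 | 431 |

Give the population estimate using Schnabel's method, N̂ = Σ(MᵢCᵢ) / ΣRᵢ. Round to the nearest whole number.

N ≈ 771

Σ MᵢCᵢ = 0·216 + 216·96 + 284·90 + 341·159 + 431·212 = 0 + 20736 + 25560 + 54219 + 91372 = 191887
Σ Rᵢ = 0 + 28 + 33 + 69 + 119 = 249
N̂ = 191887 / 249 ≈ 770.6 → 771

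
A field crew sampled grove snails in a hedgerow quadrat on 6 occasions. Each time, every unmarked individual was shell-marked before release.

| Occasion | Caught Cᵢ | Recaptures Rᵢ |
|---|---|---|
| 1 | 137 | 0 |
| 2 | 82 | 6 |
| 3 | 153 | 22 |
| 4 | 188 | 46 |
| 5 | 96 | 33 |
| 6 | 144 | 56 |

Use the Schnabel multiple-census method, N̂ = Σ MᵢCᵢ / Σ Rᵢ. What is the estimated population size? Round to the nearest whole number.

Marked at large before each occasion: Mᵢ = Σⱼ<ᵢ (Cⱼ − Rⱼ) → M1=0, M2=137, M3=213, M4=344, M5=486, M6=549
Σ MᵢCᵢ = 0·137 + 137·82 + 213·153 + 344·188 + 486·96 + 549·144 = 0 + 11234 + 32589 + 64672 + 46656 + 79056 = 234207
Σ Rᵢ = 0 + 6 + 22 + 46 + 33 + 56 = 163
N̂ = 234207 / 163 ≈ 1436.9 → 1437

N ≈ 1437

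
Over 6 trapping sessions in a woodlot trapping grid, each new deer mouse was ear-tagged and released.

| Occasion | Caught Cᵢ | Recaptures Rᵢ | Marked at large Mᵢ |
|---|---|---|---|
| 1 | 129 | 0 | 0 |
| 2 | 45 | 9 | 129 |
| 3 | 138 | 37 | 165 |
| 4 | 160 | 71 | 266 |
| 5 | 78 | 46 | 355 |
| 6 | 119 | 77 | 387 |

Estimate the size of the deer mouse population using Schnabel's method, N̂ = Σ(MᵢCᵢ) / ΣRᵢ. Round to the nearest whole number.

Σ MᵢCᵢ = 0·129 + 129·45 + 165·138 + 266·160 + 355·78 + 387·119 = 0 + 5805 + 22770 + 42560 + 27690 + 46053 = 144878
Σ Rᵢ = 0 + 9 + 37 + 71 + 46 + 77 = 240
N̂ = 144878 / 240 ≈ 603.7 → 604

N ≈ 604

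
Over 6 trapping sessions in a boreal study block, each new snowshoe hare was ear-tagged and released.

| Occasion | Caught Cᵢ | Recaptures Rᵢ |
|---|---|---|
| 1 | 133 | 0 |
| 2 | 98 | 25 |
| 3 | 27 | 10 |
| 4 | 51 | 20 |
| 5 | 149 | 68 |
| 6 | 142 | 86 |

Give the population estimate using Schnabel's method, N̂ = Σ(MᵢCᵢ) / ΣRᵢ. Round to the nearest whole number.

N ≈ 552

Marked at large before each occasion: Mᵢ = Σⱼ<ᵢ (Cⱼ − Rⱼ) → M1=0, M2=133, M3=206, M4=223, M5=254, M6=335
Σ MᵢCᵢ = 0·133 + 133·98 + 206·27 + 223·51 + 254·149 + 335·142 = 0 + 13034 + 5562 + 11373 + 37846 + 47570 = 115385
Σ Rᵢ = 0 + 25 + 10 + 20 + 68 + 86 = 209
N̂ = 115385 / 209 ≈ 552.1 → 552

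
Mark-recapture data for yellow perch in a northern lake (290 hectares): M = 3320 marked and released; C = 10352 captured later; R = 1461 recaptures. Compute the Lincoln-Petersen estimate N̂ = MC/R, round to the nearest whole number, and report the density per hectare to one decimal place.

N̂ = 3320·10352/1461 = 34368640/1461 ≈ 23524.1 → 23524
Density = N̂ / area = 23524 / 290 ≈ 81.12 → 81.1 per hectare

density ≈ 81.1 yellow perch per hectare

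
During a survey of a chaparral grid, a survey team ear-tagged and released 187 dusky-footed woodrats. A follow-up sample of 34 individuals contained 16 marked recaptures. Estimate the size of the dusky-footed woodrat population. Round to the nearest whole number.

The marked fraction in the recapture sample should equal the marked fraction in the population: 16/34 = 187/N.
N = (187 × 34) / 16 = 6358 / 16 ≈ 397.4 → 397

N ≈ 397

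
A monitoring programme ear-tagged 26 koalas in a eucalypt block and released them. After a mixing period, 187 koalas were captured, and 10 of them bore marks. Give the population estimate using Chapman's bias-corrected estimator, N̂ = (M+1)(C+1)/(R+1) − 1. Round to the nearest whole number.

N ≈ 460

N̂ = (26+1)(187+1)/(10+1) − 1 = 27·188/11 − 1
= 5076/11 − 1 ≈ 461.45 − 1 ≈ 460.45 → 460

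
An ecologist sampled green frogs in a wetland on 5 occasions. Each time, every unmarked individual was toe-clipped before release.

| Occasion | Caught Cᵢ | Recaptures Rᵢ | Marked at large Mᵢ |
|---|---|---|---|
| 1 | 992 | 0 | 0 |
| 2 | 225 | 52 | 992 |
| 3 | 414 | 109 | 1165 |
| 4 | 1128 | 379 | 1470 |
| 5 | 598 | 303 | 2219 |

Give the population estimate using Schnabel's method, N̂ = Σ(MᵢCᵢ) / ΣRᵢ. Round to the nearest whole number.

N ≈ 4378

Σ MᵢCᵢ = 0·992 + 992·225 + 1165·414 + 1470·1128 + 2219·598 = 0 + 223200 + 482310 + 1658160 + 1326962 = 3690632
Σ Rᵢ = 0 + 52 + 109 + 379 + 303 = 843
N̂ = 3690632 / 843 ≈ 4378.0 → 4378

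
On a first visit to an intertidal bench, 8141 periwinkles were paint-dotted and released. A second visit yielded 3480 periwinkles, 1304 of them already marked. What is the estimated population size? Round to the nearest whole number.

N = (8141 × 3480) / 1304 = 28330680 / 1304 ≈ 21726.0 → 21726

N ≈ 21,726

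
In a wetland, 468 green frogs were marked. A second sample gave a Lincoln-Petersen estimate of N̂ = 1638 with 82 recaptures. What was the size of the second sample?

From N = M·C/R: C = N·R / M = 1638·82 / 468 = 134316 / 468 = 287.

C = 287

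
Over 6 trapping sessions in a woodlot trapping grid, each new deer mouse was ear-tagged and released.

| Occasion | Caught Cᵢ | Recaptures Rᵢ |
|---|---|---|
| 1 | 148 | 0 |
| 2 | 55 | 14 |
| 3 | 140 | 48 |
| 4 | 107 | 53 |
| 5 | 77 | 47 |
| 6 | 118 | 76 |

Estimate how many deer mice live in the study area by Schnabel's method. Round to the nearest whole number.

N ≈ 561

Marked at large before each occasion: Mᵢ = Σⱼ<ᵢ (Cⱼ − Rⱼ) → M1=0, M2=148, M3=189, M4=281, M5=335, M6=365
Σ MᵢCᵢ = 0·148 + 148·55 + 189·140 + 281·107 + 335·77 + 365·118 = 0 + 8140 + 26460 + 30067 + 25795 + 43070 = 133532
Σ Rᵢ = 0 + 14 + 48 + 53 + 47 + 76 = 238
N̂ = 133532 / 238 ≈ 561.1 → 561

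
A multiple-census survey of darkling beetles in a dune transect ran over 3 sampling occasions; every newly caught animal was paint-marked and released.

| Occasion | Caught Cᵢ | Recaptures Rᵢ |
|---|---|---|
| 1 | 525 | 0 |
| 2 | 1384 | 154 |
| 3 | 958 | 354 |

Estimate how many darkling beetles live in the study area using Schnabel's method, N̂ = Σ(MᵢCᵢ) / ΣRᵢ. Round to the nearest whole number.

Marked at large before each occasion: Mᵢ = Σⱼ<ᵢ (Cⱼ − Rⱼ) → M1=0, M2=525, M3=1755
Σ MᵢCᵢ = 0·525 + 525·1384 + 1755·958 = 0 + 726600 + 1681290 = 2407890
Σ Rᵢ = 0 + 154 + 354 = 508
N̂ = 2407890 / 508 ≈ 4739.9 → 4740

N ≈ 4740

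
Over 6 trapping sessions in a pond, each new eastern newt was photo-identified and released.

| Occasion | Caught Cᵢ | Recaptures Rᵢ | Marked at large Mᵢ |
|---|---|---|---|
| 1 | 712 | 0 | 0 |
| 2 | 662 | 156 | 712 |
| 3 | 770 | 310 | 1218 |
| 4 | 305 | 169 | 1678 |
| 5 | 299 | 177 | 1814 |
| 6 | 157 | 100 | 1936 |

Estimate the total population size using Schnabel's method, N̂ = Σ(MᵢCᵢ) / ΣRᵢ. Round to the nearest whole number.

Σ MᵢCᵢ = 0·712 + 712·662 + 1218·770 + 1678·305 + 1814·299 + 1936·157 = 0 + 471344 + 937860 + 511790 + 542386 + 303952 = 2767332
Σ Rᵢ = 0 + 156 + 310 + 169 + 177 + 100 = 912
N̂ = 2767332 / 912 ≈ 3034.4 → 3034

N ≈ 3034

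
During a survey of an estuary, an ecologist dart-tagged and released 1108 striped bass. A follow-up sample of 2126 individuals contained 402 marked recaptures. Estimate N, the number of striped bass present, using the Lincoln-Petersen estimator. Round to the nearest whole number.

N = (1108 × 2126) / 402 = 2355608 / 402 ≈ 5859.7 → 5860

N ≈ 5860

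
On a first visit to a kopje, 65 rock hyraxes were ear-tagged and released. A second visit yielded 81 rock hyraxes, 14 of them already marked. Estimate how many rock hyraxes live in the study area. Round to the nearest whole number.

N ≈ 376

If marked individuals mix randomly, R/C ≈ M/N, giving N ≈ M·C/R.
N = (65 × 81) / 14 = 5265 / 14 ≈ 376.1 → 376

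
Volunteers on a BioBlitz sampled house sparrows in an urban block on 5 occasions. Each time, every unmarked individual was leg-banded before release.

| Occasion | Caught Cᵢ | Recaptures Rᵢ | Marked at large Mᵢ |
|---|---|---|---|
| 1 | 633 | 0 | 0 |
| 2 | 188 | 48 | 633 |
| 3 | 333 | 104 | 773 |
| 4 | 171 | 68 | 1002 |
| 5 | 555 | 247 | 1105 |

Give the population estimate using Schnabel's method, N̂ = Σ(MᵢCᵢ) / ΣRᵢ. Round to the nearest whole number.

Σ MᵢCᵢ = 0·633 + 633·188 + 773·333 + 1002·171 + 1105·555 = 0 + 119004 + 257409 + 171342 + 613275 = 1161030
Σ Rᵢ = 0 + 48 + 104 + 68 + 247 = 467
N̂ = 1161030 / 467 ≈ 2486.1 → 2486

N ≈ 2486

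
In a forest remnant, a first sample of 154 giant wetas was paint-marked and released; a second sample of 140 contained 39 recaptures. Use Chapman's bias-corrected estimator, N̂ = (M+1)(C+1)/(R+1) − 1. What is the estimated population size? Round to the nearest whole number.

N ≈ 545

N̂ = (154+1)(140+1)/(39+1) − 1 = 155·141/40 − 1
= 21855/40 − 1 ≈ 546.4 − 1 ≈ 545.4 → 545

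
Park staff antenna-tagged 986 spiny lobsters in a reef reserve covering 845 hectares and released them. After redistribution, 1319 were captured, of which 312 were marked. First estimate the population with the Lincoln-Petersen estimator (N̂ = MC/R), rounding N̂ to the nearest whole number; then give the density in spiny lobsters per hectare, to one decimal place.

N̂ = 986·1319/312 = 1300534/312 ≈ 4168.4 → 4168
Density = N̂ / area = 4168 / 845 ≈ 4.93 → 4.9 per hectare

density ≈ 4.9 spiny lobsters per hectare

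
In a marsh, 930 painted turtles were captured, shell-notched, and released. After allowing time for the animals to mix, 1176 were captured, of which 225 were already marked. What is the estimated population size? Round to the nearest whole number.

N = (930 × 1176) / 225 = 1093680 / 225 ≈ 4860.8 → 4861

N ≈ 4861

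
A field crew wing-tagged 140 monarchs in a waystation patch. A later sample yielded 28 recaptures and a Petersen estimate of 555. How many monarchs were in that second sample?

C = 111

From N = M·C/R: C = N·R / M = 555·28 / 140 = 15540 / 140 = 111.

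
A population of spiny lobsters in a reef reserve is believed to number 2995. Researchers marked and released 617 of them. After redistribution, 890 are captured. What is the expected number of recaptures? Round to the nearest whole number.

expected recaptures ≈ 183

Expected recaptures E[R] = M·C / N.
E[R] = 617 × 890 / 2995 = 549130 / 2995 ≈ 183.3 → 183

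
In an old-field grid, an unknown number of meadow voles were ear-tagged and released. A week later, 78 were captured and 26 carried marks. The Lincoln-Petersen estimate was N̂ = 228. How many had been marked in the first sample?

M = 76

From N = M·C/R: M = N·R / C = 228·26 / 78 = 5928 / 78 = 76.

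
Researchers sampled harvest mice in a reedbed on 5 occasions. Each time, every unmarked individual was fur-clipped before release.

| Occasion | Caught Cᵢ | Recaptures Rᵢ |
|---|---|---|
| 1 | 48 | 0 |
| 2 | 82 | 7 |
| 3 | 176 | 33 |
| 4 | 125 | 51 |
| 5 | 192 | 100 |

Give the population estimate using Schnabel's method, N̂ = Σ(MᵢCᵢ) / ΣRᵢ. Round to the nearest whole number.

N ≈ 650

Marked at large before each occasion: Mᵢ = Σⱼ<ᵢ (Cⱼ − Rⱼ) → M1=0, M2=48, M3=123, M4=266, M5=340
Σ MᵢCᵢ = 0·48 + 48·82 + 123·176 + 266·125 + 340·192 = 0 + 3936 + 21648 + 33250 + 65280 = 124114
Σ Rᵢ = 0 + 7 + 33 + 51 + 100 = 191
N̂ = 124114 / 191 ≈ 649.8 → 650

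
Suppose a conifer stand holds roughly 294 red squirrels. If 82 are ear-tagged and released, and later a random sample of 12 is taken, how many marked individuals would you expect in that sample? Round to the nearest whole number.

expected recaptures ≈ 3

The marked fraction of the population is 82/294, so in a sample of 12 expect C·(M/N) marked.
E[R] = 82 × 12 / 294 = 984 / 294 ≈ 3.3 → 3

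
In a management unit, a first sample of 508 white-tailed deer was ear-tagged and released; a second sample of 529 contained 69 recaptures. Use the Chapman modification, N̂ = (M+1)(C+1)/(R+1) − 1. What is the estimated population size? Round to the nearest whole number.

N̂ = (508+1)(529+1)/(69+1) − 1 = 509·530/70 − 1
= 269770/70 − 1 ≈ 3853.9 − 1 ≈ 3852.9 → 3853

N ≈ 3853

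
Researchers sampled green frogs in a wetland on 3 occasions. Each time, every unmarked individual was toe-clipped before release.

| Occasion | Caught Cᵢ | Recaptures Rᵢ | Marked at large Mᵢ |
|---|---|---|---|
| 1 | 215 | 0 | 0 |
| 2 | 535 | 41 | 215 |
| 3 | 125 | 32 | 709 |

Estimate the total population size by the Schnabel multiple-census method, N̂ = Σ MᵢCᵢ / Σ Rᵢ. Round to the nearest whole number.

N ≈ 2790

Σ MᵢCᵢ = 0·215 + 215·535 + 709·125 = 0 + 115025 + 88625 = 203650
Σ Rᵢ = 0 + 41 + 32 = 73
N̂ = 203650 / 73 ≈ 2789.7 → 2790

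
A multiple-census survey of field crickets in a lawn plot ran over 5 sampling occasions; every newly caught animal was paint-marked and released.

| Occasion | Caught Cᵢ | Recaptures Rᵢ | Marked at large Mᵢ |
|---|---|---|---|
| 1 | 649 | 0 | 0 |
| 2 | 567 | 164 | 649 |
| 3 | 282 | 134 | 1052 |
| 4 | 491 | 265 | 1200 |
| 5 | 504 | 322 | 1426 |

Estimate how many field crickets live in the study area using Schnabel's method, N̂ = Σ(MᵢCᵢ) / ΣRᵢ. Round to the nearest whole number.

N ≈ 2229

Σ MᵢCᵢ = 0·649 + 649·567 + 1052·282 + 1200·491 + 1426·504 = 0 + 367983 + 296664 + 589200 + 718704 = 1972551
Σ Rᵢ = 0 + 164 + 134 + 265 + 322 = 885
N̂ = 1972551 / 885 ≈ 2228.9 → 2229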